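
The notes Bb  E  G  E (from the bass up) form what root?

E

Reordering Bb, E, G into stacked thirds gives E–G–Bb; the bottom of that stack, E, is the root.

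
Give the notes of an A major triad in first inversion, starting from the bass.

C#, E, A

Spelling A major: A–C#–E. In first inversion the third is bass, giving C#, E, A from the bottom.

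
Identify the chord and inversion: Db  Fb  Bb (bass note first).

Bb diminished, first inversion

The distinct note names are Db, Fb, Bb. Stacked in thirds they read Bb–Db–Fb, which is a diminished triad on Bb.
The lowest note is Db, the third of the chord, so this is first inversion (figured bass 6).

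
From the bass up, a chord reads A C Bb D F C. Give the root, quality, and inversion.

The pitch classes A, C, Bb, D, F arrange in thirds as Bb–D–F–A–C: a Bb major ninth chord.
With the seventh (A) in the bass, the chord is in third inversion.

Bb major ninth, third inversion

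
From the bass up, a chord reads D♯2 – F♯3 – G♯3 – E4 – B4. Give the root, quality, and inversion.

E major ninth, third inversion

The distinct note names are D#, F#, G#, E, B. Stacked in thirds they read E–G#–B–D#–F#, which is a major ninth chord on E.
With the seventh (D#) in the bass, the chord is in third inversion.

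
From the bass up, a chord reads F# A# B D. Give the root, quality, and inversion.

The pitch classes F#, A#, B, D arrange in thirds as B–D–F#–A#: a B minor-major seventh chord.
With the fifth (F#) in the bass, the chord is in second inversion (figured bass 4/3).

B minor-major seventh, second inversion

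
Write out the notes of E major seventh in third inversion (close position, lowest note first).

D#, E, G#, B

Spelling E major seventh: E–G#–B–D#. In third inversion the seventh is bass, giving D#, E, G#, B from the bottom.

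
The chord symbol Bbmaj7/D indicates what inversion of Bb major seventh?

Bbmaj7/D means Bb major seventh with D in the bass. D is the third of Bb major seventh (Bb–D–F–A), so this is first inversion.

first inversion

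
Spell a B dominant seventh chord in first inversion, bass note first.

D#, F#, A, B

Spelling B dominant seventh: B–D#–F#–A. In first inversion the third is bass, giving D#, F#, A, B from the bottom.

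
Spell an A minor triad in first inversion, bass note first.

The chord tones are A–C–E. With the third (C) lowest for first inversion: C, E, A.

C, E, A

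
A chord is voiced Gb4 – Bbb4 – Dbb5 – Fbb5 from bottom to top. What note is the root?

The distinct letter names are Gb, Bbb, Dbb, Fbb. Arranged as a stack of thirds they read Gb–Bbb–Dbb–Fbb, so Gb is the root (a Gb diminished seventh chord).

Gb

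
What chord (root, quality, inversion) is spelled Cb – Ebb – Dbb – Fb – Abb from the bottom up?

Dbb major ninth, third inversion

The distinct note names are Cb, Ebb, Dbb, Fb, Abb. Stacked in thirds they read Dbb–Fb–Abb–Cb–Ebb, which is a major ninth chord on Dbb.
The lowest note is Cb, the seventh of the chord, so this is third inversion.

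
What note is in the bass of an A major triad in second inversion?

E

In second inversion the fifth is lowest. For A major (A–C#–E) that is E.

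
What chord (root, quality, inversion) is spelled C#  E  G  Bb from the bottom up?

C# diminished seventh, root position

The pitch classes C#, E, G, Bb arrange in thirds as C#–E–G–Bb: a C# diminished seventh chord.
C# is the root of C# diminished seventh; root in the bass means root position (figured bass 7).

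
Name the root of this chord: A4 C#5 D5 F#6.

D

A, C#, D, F# are the tones of a D major seventh chord (D–F#–A–C#), making D the root.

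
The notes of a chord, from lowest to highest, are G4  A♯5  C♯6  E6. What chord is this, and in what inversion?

A# diminished seventh, third inversion

The pitch classes G, A#, C#, E arrange in thirds as A#–C#–E–G: an A# diminished seventh chord.
With the seventh (G) in the bass, the chord is in third inversion (figured bass 4/2).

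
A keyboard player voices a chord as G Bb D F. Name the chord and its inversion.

G minor seventh, root position

The distinct note names are G, Bb, D, F. Stacked in thirds they read G–Bb–D–F, which is a minor seventh chord on G.
With the root (G) in the bass, the chord is in root position (figured bass 7).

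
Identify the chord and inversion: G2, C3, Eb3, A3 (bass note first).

A half-diminished seventh, third inversion

The pitch classes G, C, Eb, A arrange in thirds as A–C–Eb–G: an A half-diminished seventh chord.
The lowest note is G, the seventh of the chord, so this is third inversion (figured bass 4/2).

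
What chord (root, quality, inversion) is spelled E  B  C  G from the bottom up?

C major seventh, first inversion

Reducing to letter names: E, B, C, G. These stack in thirds as C–E–G–B — a C major seventh chord.
With the third (E) in the bass, the chord is in first inversion (figured bass 6/5).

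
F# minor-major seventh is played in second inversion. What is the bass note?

In second inversion the fifth is lowest. For F# minor-major seventh (F#–A–C#–E#) that is C#.

C#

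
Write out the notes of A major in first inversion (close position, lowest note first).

C#, E, A

A major is A–C#–E. First inversion puts the third (C#) in the bass, with the remaining tones above: C#, E, A.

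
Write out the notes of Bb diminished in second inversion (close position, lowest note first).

Fb, Bb, Db

The chord tones are Bb–Db–Fb. With the fifth (Fb) lowest for second inversion: Fb, Bb, Db.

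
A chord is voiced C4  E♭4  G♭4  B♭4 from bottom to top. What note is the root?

The distinct letter names are C, Eb, Gb, Bb. Arranged as a stack of thirds they read C–Eb–Gb–Bb, so C is the root (a C half-diminished seventh chord).

C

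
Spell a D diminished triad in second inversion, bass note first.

D diminished is D–F–Ab. Second inversion puts the fifth (Ab) in the bass, with the remaining tones above: Ab, D, F.

Ab, D, F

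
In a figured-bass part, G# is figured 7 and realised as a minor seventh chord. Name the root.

The figures 7 mean the root of the chord is in the bass. If G# is the root of a minor seventh chord, the root is G# (chord tones G#–B–D#–F#).

G#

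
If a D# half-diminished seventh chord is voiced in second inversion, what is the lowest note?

A

D# half-diminished seventh is D#–F#–A–C#. Second inversion places the fifth in the bass: A.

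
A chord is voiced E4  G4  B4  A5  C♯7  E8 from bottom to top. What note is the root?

E, G, B, A, C# are the tones of an A dominant ninth chord (A–C#–E–G–B), making A the root.

A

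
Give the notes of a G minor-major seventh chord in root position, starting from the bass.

Spelling G minor-major seventh: G–Bb–D–F#. In root position the root is bass, giving G, Bb, D, F# from the bottom.

G, Bb, D, F#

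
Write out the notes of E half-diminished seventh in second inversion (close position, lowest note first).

E half-diminished seventh is E–G–Bb–D. Second inversion puts the fifth (Bb) in the bass, with the remaining tones above: Bb, D, E, G.

Bb, D, E, G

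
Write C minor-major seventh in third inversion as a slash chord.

Cm(maj7)/B

Third inversion of C minor-major seventh has the seventh (B) in the bass. As a slash chord: Cm(maj7)/B.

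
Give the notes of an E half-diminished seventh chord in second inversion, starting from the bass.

E half-diminished seventh is E–G–Bb–D. Second inversion puts the fifth (Bb) in the bass, with the remaining tones above: Bb, D, E, G.

Bb, D, E, G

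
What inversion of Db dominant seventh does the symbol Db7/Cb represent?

third inversion

Db7/Cb means Db dominant seventh with Cb in the bass. Cb is the seventh of Db dominant seventh (Db–F–Ab–Cb), so this is third inversion.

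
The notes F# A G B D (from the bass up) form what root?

G

The distinct letter names are F#, A, G, B, D. Arranged as a stack of thirds they read G–B–D–F#–A, so G is the root (a G major ninth chord).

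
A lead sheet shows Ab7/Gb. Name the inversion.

Ab7/Gb means Ab dominant seventh with Gb in the bass. Gb is the seventh of Ab dominant seventh (Ab–C–Eb–Gb), so this is third inversion.

third inversion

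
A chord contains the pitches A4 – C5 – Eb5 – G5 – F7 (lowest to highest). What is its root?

F

Reordering A, C, Eb, G, F into stacked thirds gives F–A–C–Eb–G; the bottom of that stack, F, is the root.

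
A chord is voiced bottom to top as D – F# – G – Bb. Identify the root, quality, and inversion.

G minor-major seventh, second inversion

Reducing to letter names: D, F#, G, Bb. These stack in thirds as G–Bb–D–F# — a G minor-major seventh chord.
With the fifth (D) in the bass, the chord is in second inversion (figured bass 4/3).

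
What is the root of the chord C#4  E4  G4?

C#

C#, E, G are the tones of a C# diminished triad (C#–E–G), making C# the root.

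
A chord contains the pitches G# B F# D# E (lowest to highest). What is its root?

E

Reordering G#, B, F#, D#, E into stacked thirds gives E–G#–B–D#–F#; the bottom of that stack, E, is the root.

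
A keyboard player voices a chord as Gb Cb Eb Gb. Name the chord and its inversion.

The pitch classes Gb, Cb, Eb arrange in thirds as Cb–Eb–Gb: a Cb major triad.
The lowest note is Gb, the fifth of the chord, so this is second inversion (figured bass 6/4).

Cb major, second inversion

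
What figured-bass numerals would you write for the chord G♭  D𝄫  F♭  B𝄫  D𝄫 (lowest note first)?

The notes Gb, Dbb, Fb, Bbb stack in thirds as Gb–Bbb–Dbb–Fb — a Gb half-diminished seventh chord. The bass Gb is the root, so this is root position: figured 7.

7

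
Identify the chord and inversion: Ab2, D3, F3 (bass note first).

D diminished, second inversion

Reducing to letter names: Ab, D, F. These stack in thirds as D–F–Ab — a D diminished triad.
With the fifth (Ab) in the bass, the chord is in second inversion (figured bass 6/4).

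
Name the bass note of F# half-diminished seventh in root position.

In root position the root is lowest. For F# half-diminished seventh (F#–A–C–E) that is F#.

F#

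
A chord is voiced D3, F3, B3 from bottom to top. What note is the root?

B

D, F, B are the tones of a B diminished triad (B–D–F), making B the root.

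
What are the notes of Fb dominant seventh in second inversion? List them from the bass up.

Spelling Fb dominant seventh: Fb–Ab–Cb–Ebb. In second inversion the fifth is bass, giving Cb, Ebb, Fb, Ab from the bottom.

Cb, Ebb, Fb, Ab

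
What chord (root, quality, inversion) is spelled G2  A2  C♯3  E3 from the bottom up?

The pitch classes G, A, C#, E arrange in thirds as A–C#–E–G: an A dominant seventh chord.
With the seventh (G) in the bass, the chord is in third inversion (figured bass 4/2).

A dominant seventh, third inversion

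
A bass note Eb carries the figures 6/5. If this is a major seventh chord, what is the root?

The figures 6/5 mean the third of the chord is in the bass. If Eb is the third of a major seventh chord, the root is Cb (chord tones Cb–Eb–Gb–Bb).

Cb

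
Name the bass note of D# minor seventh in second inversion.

In second inversion the fifth is lowest. For D# minor seventh (D#–F#–A#–C#) that is A#.

A#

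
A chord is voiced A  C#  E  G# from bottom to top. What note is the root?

A

Reordering A, C#, E, G# into stacked thirds gives A–C#–E–G#; the bottom of that stack, A, is the root.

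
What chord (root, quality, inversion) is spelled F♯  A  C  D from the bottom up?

The distinct note names are F#, A, C, D. Stacked in thirds they read D–F#–A–C, which is a dominant seventh chord on D.
The lowest note is F#, the third of the chord, so this is first inversion (figured bass 6/5).

D dominant seventh, first inversion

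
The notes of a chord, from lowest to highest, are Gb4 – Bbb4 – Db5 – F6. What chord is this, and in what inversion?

Reducing to letter names: Gb, Bbb, Db, F. These stack in thirds as Gb–Bbb–Db–F — a Gb minor-major seventh chord.
Gb is the root of Gb minor-major seventh; root in the bass means root position (figured bass 7).

Gb minor-major seventh, root position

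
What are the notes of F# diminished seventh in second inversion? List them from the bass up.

C, Eb, F#, A

Spelling F# diminished seventh: F#–A–C–Eb. In second inversion the fifth is bass, giving C, Eb, F#, A from the bottom.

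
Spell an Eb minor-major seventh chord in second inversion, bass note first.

The chord tones are Eb–Gb–Bb–D. With the fifth (Bb) lowest for second inversion: Bb, D, Eb, Gb.

Bb, D, Eb, Gb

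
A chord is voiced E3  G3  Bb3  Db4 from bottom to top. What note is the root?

E

Reordering E, G, Bb, Db into stacked thirds gives E–G–Bb–Db; the bottom of that stack, E, is the root.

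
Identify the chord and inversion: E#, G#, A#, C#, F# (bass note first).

F# major ninth, third inversion

The distinct note names are E#, G#, A#, C#, F#. Stacked in thirds they read F#–A#–C#–E#–G#, which is a major ninth chord on F#.
The lowest note is E#, the seventh of the chord, so this is third inversion.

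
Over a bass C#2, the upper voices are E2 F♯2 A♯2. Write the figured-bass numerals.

4/3

The notes C#, E, F#, A# stack in thirds as F#–A#–C#–E — an F# dominant seventh chord. The bass C# is the fifth, so this is second inversion: figured 4/3.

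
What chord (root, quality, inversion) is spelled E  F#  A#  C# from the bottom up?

F# dominant seventh, third inversion

Reducing to letter names: E, F#, A#, C#. These stack in thirds as F#–A#–C#–E — an F# dominant seventh chord.
The lowest note is E, the seventh of the chord, so this is third inversion (figured bass 4/2).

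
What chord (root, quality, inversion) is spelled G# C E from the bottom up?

The distinct note names are G#, C, E. Stacked in thirds they read C–E–G#, which is an augmented triad on C.
With the fifth (G#) in the bass, the chord is in second inversion (figured bass 6/4).

C augmented, second inversion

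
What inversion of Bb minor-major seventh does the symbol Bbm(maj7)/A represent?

Bbm(maj7)/A means Bb minor-major seventh with A in the bass. A is the seventh of Bb minor-major seventh (Bb–Db–F–A), so this is third inversion.

third inversion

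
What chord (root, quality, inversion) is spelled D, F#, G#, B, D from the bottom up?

The distinct note names are D, F#, G#, B. Stacked in thirds they read G#–B–D–F#, which is a half-diminished seventh chord on G#.
With the fifth (D) in the bass, the chord is in second inversion (figured bass 4/3).

G# half-diminished seventh, second inversion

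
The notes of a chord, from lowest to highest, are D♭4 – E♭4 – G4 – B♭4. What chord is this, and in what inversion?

The distinct note names are Db, Eb, G, Bb. Stacked in thirds they read Eb–G–Bb–Db, which is a dominant seventh chord on Eb.
With the seventh (Db) in the bass, the chord is in third inversion (figured bass 4/2).

Eb dominant seventh, third inversion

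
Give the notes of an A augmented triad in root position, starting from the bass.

A, C#, E#

The chord tones are A–C#–E#. With the root (A) lowest for root position: A, C#, E#.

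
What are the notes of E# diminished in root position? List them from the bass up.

Spelling E# diminished: E#–G#–B. In root position the root is bass, giving E#, G#, B from the bottom.

E#, G#, B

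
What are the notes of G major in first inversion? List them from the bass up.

B, D, G

G major is G–B–D. First inversion puts the third (B) in the bass, with the remaining tones above: B, D, G.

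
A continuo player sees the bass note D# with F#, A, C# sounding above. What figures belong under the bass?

7

The notes D#, F#, A, C# stack in thirds as D#–F#–A–C# — a D# half-diminished seventh chord. The bass D# is the root, so this is root position: figured 7.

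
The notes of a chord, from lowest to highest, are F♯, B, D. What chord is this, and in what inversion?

B minor, second inversion

The pitch classes F#, B, D arrange in thirds as B–D–F#: a B minor triad.
With the fifth (F#) in the bass, the chord is in second inversion (figured bass 6/4).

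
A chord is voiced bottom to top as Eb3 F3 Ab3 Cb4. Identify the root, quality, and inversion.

The distinct note names are Eb, F, Ab, Cb. Stacked in thirds they read F–Ab–Cb–Eb, which is a half-diminished seventh chord on F.
Eb is the seventh of F half-diminished seventh; seventh in the bass means third inversion (figured bass 4/2).

F half-diminished seventh, third inversion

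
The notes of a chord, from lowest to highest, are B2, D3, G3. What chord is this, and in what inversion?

G major, first inversion

The distinct note names are B, D, G. Stacked in thirds they read G–B–D, which is a major triad on G.
With the third (B) in the bass, the chord is in first inversion (figured bass 6).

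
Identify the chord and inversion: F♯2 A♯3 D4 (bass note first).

D augmented, first inversion

The distinct note names are F#, A#, D. Stacked in thirds they read D–F#–A#, which is an augmented triad on D.
F# is the third of D augmented; third in the bass means first inversion (figured bass 6).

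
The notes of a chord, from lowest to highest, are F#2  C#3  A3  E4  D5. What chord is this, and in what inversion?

Reducing to letter names: F#, C#, A, E, D. These stack in thirds as D–F#–A–C#–E — a D major ninth chord.
F# is the third of D major ninth; third in the bass means first inversion.

D major ninth, first inversion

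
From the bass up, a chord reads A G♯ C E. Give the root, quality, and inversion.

A minor-major seventh, root position

Reducing to letter names: A, G#, C, E. These stack in thirds as A–C–E–G# — an A minor-major seventh chord.
A is the root of A minor-major seventh; root in the bass means root position (figured bass 7).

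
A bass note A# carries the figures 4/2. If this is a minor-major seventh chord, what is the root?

B

The figures 4/2 mean the seventh of the chord is in the bass. If A# is the seventh of a minor-major seventh chord, the root is B (chord tones B–D–F#–A#).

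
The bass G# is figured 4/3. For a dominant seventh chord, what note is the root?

The figures 4/3 mean the fifth of the chord is in the bass. If G# is the fifth of a dominant seventh chord, the root is C# (chord tones C#–E#–G#–B).

C#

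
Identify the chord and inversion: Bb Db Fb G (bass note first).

The pitch classes Bb, Db, Fb, G arrange in thirds as G–Bb–Db–Fb: a G diminished seventh chord.
With the third (Bb) in the bass, the chord is in first inversion (figured bass 6/5).

G diminished seventh, first inversion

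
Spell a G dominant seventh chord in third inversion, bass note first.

G dominant seventh is G–B–D–F. Third inversion puts the seventh (F) in the bass, with the remaining tones above: F, G, B, D.

F, G, B, D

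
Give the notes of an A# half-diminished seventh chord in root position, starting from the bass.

A#, C#, E, G#

Spelling A# half-diminished seventh: A#–C#–E–G#. In root position the root is bass, giving A#, C#, E, G# from the bottom.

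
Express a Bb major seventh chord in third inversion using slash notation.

Third inversion of Bb major seventh has the seventh (A) in the bass. As a slash chord: Bbmaj7/A.

Bbmaj7/A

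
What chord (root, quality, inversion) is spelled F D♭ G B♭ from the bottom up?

The pitch classes F, Db, G, Bb arrange in thirds as G–Bb–Db–F: a G half-diminished seventh chord.
With the seventh (F) in the bass, the chord is in third inversion (figured bass 4/2).

G half-diminished seventh, third inversion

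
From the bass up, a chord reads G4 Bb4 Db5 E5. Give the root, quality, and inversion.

Reducing to letter names: G, Bb, Db, E. These stack in thirds as E–G–Bb–Db — an E diminished seventh chord.
With the third (G) in the bass, the chord is in first inversion (figured bass 6/5).

E diminished seventh, first inversion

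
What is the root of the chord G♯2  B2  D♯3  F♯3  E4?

Reordering G#, B, D#, F#, E into stacked thirds gives E–G#–B–D#–F#; the bottom of that stack, E, is the root.

E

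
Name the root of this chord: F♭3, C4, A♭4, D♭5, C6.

Db

Fb, C, Ab, Db are the tones of a Db minor-major seventh chord (Db–Fb–Ab–C), making Db the root.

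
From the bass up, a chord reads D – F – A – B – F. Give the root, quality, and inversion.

Reducing to letter names: D, F, A, B. These stack in thirds as B–D–F–A — a B half-diminished seventh chord.
The lowest note is D, the third of the chord, so this is first inversion (figured bass 6/5).

B half-diminished seventh, first inversion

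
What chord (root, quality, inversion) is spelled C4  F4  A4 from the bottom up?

F major, second inversion

Reducing to letter names: C, F, A. These stack in thirds as F–A–C — an F major triad.
The lowest note is C, the fifth of the chord, so this is second inversion (figured bass 6/4).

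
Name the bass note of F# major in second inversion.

F# major is F#–A#–C#. Second inversion places the fifth in the bass: C#.

C#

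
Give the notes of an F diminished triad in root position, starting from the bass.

F, Ab, Cb

The chord tones are F–Ab–Cb. With the root (F) lowest for root position: F, Ab, Cb.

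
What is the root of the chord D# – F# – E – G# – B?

E

Reordering D#, F#, E, G#, B into stacked thirds gives E–G#–B–D#–F#; the bottom of that stack, E, is the root.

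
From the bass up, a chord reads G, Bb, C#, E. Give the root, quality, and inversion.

C# diminished seventh, second inversion

The distinct note names are G, Bb, C#, E. Stacked in thirds they read C#–E–G–Bb, which is a diminished seventh chord on C#.
The lowest note is G, the fifth of the chord, so this is second inversion (figured bass 4/3).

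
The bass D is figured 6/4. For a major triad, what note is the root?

The figures 6/4 mean the fifth of the chord is in the bass. If D is the fifth of a major triad, the root is G (chord tones G–B–D).

G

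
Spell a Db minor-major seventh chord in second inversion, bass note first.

Spelling Db minor-major seventh: Db–Fb–Ab–C. In second inversion the fifth is bass, giving Ab, C, Db, Fb from the bottom.

Ab, C, Db, Fb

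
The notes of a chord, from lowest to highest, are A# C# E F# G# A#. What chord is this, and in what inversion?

F# dominant ninth, first inversion

The distinct note names are A#, C#, E, F#, G#. Stacked in thirds they read F#–A#–C#–E–G#, which is a dominant ninth chord on F#.
A# is the third of F# dominant ninth; third in the bass means first inversion.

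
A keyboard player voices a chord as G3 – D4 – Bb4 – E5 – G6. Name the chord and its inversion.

E half-diminished seventh, first inversion

Reducing to letter names: G, D, Bb, E. These stack in thirds as E–G–Bb–D — an E half-diminished seventh chord.
With the third (G) in the bass, the chord is in first inversion (figured bass 6/5).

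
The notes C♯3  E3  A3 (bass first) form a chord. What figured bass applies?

The notes C#, E, A stack in thirds as A–C#–E — an A major triad. The bass C# is the third, so this is first inversion: figured 6.

6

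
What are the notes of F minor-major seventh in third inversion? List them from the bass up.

E, F, Ab, C

The chord tones are F–Ab–C–E. With the seventh (E) lowest for third inversion: E, F, Ab, C.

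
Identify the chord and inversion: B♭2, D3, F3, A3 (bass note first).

Reducing to letter names: Bb, D, F, A. These stack in thirds as Bb–D–F–A — a Bb major seventh chord.
Bb is the root of Bb major seventh; root in the bass means root position (figured bass 7).

Bb major seventh, root position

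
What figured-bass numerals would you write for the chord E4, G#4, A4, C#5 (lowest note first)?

The notes E, G#, A, C# stack in thirds as A–C#–E–G# — an A major seventh chord. The bass E is the fifth, so this is second inversion: figured 4/3.

4/3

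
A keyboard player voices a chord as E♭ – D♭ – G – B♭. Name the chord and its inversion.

The pitch classes Eb, Db, G, Bb arrange in thirds as Eb–G–Bb–Db: an Eb dominant seventh chord.
With the root (Eb) in the bass, the chord is in root position (figured bass 7).

Eb dominant seventh, root position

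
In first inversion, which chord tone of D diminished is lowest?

F

In first inversion the third is lowest. For D diminished (D–F–Ab) that is F.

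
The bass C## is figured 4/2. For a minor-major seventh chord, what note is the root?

D#

The figures 4/2 mean the seventh of the chord is in the bass. If C## is the seventh of a minor-major seventh chord, the root is D# (chord tones D#–F#–A#–C##).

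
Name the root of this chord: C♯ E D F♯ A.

The distinct letter names are C#, E, D, F#, A. Arranged as a stack of thirds they read D–F#–A–C#–E, so D is the root (a D major ninth chord).

D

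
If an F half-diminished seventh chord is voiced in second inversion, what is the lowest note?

Cb

The fifth of F half-diminished seventh (F–Ab–Cb–Eb) is Cb; that is the bass in second inversion.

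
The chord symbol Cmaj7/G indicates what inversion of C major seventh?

Cmaj7/G means C major seventh with G in the bass. G is the fifth of C major seventh (C–E–G–B), so this is second inversion.

second inversion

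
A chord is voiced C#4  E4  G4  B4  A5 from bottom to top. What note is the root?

A

Reordering C#, E, G, B, A into stacked thirds gives A–C#–E–G–B; the bottom of that stack, A, is the root.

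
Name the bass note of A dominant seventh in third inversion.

In third inversion the seventh is lowest. For A dominant seventh (A–C#–E–G) that is G.

G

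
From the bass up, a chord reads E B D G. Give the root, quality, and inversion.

The pitch classes E, B, D, G arrange in thirds as E–G–B–D: an E minor seventh chord.
With the root (E) in the bass, the chord is in root position (figured bass 7).

E minor seventh, root position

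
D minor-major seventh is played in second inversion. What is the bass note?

In second inversion the fifth is lowest. For D minor-major seventh (D–F–A–C#) that is A.

A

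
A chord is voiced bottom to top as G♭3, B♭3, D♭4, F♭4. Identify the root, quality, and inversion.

Gb dominant seventh, root position

Reducing to letter names: Gb, Bb, Db, Fb. These stack in thirds as Gb–Bb–Db–Fb — a Gb dominant seventh chord.
The lowest note is Gb, the root of the chord, so this is root position (figured bass 7).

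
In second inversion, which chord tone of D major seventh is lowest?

A

In second inversion the fifth is lowest. For D major seventh (D–F#–A–C#) that is A.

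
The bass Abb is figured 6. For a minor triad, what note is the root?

Fb

The figures 6 mean the third of the chord is in the bass. If Abb is the third of a minor triad, the root is Fb (chord tones Fb–Abb–Cb).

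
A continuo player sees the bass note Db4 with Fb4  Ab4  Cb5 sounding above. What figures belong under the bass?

The notes Db, Fb, Ab, Cb stack in thirds as Db–Fb–Ab–Cb — a Db minor seventh chord. The bass Db is the root, so this is root position: figured 7.

7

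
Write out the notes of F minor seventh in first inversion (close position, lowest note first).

F minor seventh is F–Ab–C–Eb. First inversion puts the third (Ab) in the bass, with the remaining tones above: Ab, C, Eb, F.

Ab, C, Eb, F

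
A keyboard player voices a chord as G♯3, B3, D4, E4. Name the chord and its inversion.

The pitch classes G#, B, D, E arrange in thirds as E–G#–B–D: an E dominant seventh chord.
With the third (G#) in the bass, the chord is in first inversion (figured bass 6/5).

E dominant seventh, first inversion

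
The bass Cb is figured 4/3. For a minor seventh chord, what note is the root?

The figures 4/3 mean the fifth of the chord is in the bass. If Cb is the fifth of a minor seventh chord, the root is Fb (chord tones Fb–Abb–Cb–Ebb).

Fb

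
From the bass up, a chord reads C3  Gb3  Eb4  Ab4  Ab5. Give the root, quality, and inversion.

The distinct note names are C, Gb, Eb, Ab. Stacked in thirds they read Ab–C–Eb–Gb, which is a dominant seventh chord on Ab.
C is the third of Ab dominant seventh; third in the bass means first inversion (figured bass 6/5).

Ab dominant seventh, first inversion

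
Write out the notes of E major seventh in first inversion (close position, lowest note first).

G#, B, D#, E

Spelling E major seventh: E–G#–B–D#. In first inversion the third is bass, giving G#, B, D#, E from the bottom.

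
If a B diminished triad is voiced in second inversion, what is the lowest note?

The fifth of B diminished (B–D–F) is F; that is the bass in second inversion.

F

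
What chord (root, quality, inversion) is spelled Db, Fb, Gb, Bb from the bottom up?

The distinct note names are Db, Fb, Gb, Bb. Stacked in thirds they read Gb–Bb–Db–Fb, which is a dominant seventh chord on Gb.
Db is the fifth of Gb dominant seventh; fifth in the bass means second inversion (figured bass 4/3).

Gb dominant seventh, second inversion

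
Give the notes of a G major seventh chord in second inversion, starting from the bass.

D, F#, G, B

The chord tones are G–B–D–F#. With the fifth (D) lowest for second inversion: D, F#, G, B.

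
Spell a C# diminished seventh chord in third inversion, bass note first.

The chord tones are C#–E–G–Bb. With the seventh (Bb) lowest for third inversion: Bb, C#, E, G.

Bb, C#, E, G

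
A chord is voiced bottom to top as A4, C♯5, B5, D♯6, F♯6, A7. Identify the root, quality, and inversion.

B dominant ninth, third inversion

Reducing to letter names: A, C#, B, D#, F#. These stack in thirds as B–D#–F#–A–C# — a B dominant ninth chord.
With the seventh (A) in the bass, the chord is in third inversion.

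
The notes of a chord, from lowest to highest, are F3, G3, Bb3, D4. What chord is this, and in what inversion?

The distinct note names are F, G, Bb, D. Stacked in thirds they read G–Bb–D–F, which is a minor seventh chord on G.
The lowest note is F, the seventh of the chord, so this is third inversion (figured bass 4/2).

G minor seventh, third inversion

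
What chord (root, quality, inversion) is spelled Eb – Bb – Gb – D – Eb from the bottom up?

Eb minor-major seventh, root position

Reducing to letter names: Eb, Bb, Gb, D. These stack in thirds as Eb–Gb–Bb–D — an Eb minor-major seventh chord.
The lowest note is Eb, the root of the chord, so this is root position (figured bass 7).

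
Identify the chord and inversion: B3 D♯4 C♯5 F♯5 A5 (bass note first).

B dominant ninth, root position

The pitch classes B, D#, C#, F#, A arrange in thirds as B–D#–F#–A–C#: a B dominant ninth chord.
With the root (B) in the bass, the chord is in root position.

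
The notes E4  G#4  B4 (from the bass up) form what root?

E

Reordering E, G#, B into stacked thirds gives E–G#–B; the bottom of that stack, E, is the root.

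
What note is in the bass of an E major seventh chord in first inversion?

G#

The third of E major seventh (E–G#–B–D#) is G#; that is the bass in first inversion.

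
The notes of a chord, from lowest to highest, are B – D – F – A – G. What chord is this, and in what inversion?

Reducing to letter names: B, D, F, A, G. These stack in thirds as G–B–D–F–A — a G dominant ninth chord.
The lowest note is B, the third of the chord, so this is first inversion.

G dominant ninth, first inversion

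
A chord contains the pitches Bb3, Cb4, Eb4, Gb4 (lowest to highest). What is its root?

Bb, Cb, Eb, Gb are the tones of a Cb major seventh chord (Cb–Eb–Gb–Bb), making Cb the root.

Cb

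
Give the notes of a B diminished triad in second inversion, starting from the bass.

F, B, D

Spelling B diminished: B–D–F. In second inversion the fifth is bass, giving F, B, D from the bottom.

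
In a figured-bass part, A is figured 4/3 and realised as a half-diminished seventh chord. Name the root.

D#

The figures 4/3 mean the fifth of the chord is in the bass. If A is the fifth of a half-diminished seventh chord, the root is D# (chord tones D#–F#–A–C#).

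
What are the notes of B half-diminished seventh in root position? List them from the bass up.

The chord tones are B–D–F–A. With the root (B) lowest for root position: B, D, F, A.

B, D, F, A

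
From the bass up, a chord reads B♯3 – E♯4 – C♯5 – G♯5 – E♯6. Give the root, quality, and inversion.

C# major seventh, third inversion

The pitch classes B#, E#, C#, G# arrange in thirds as C#–E#–G#–B#: a C# major seventh chord.
With the seventh (B#) in the bass, the chord is in third inversion (figured bass 4/2).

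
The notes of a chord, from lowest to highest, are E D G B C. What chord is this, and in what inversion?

C major ninth, first inversion

The pitch classes E, D, G, B, C arrange in thirds as C–E–G–B–D: a C major ninth chord.
The lowest note is E, the third of the chord, so this is first inversion.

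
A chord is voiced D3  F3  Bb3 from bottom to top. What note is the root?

Reordering D, F, Bb into stacked thirds gives Bb–D–F; the bottom of that stack, Bb, is the root.

Bb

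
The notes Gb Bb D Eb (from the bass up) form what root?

Gb, Bb, D, Eb are the tones of an Eb minor-major seventh chord (Eb–Gb–Bb–D), making Eb the root.

Eb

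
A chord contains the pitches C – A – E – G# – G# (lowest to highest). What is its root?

A

Reordering C, A, E, G# into stacked thirds gives A–C–E–G#; the bottom of that stack, A, is the root.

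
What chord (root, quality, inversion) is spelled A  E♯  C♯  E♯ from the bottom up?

A augmented, root position

Reducing to letter names: A, E#, C#. These stack in thirds as A–C#–E# — an A augmented triad.
With the root (A) in the bass, the chord is in root position (figured bass 5/3).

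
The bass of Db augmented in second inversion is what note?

A

The fifth of Db augmented (Db–F–A) is A; that is the bass in second inversion.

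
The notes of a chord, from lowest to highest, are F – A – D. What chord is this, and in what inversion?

Reducing to letter names: F, A, D. These stack in thirds as D–F–A — a D minor triad.
The lowest note is F, the third of the chord, so this is first inversion (figured bass 6).

D minor, first inversion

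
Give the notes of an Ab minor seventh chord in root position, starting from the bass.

Ab, Cb, Eb, Gb

The chord tones are Ab–Cb–Eb–Gb. With the root (Ab) lowest for root position: Ab, Cb, Eb, Gb.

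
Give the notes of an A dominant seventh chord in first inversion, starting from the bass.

C#, E, G, A

Spelling A dominant seventh: A–C#–E–G. In first inversion the third is bass, giving C#, E, G, A from the bottom.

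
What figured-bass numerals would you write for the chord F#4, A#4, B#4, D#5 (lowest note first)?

The notes F#, A#, B#, D# stack in thirds as B#–D#–F#–A# — a B# half-diminished seventh chord. The bass F# is the fifth, so this is second inversion: figured 4/3.

4/3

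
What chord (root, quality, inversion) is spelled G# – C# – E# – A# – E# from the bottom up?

A# minor seventh, third inversion

The pitch classes G#, C#, E#, A# arrange in thirds as A#–C#–E#–G#: an A# minor seventh chord.
The lowest note is G#, the seventh of the chord, so this is third inversion (figured bass 4/2).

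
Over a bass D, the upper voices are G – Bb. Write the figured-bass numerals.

The notes D, G, Bb stack in thirds as G–Bb–D — a G minor triad. The bass D is the fifth, so this is second inversion: figured 6/4.

6/4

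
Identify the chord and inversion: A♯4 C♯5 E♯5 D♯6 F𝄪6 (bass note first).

Reducing to letter names: A#, C#, E#, D#, F##. These stack in thirds as D#–F##–A#–C#–E# — a D# dominant ninth chord.
The lowest note is A#, the fifth of the chord, so this is second inversion.

D# dominant ninth, second inversion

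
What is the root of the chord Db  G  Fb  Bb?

Db, G, Fb, Bb are the tones of a G diminished seventh chord (G–Bb–Db–Fb), making G the root.

G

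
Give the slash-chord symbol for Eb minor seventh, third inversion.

Third inversion of Eb minor seventh has the seventh (Db) in the bass. As a slash chord: Ebm7/Db.

Ebm7/Db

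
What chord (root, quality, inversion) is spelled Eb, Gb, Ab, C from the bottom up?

Ab dominant seventh, second inversion

The pitch classes Eb, Gb, Ab, C arrange in thirds as Ab–C–Eb–Gb: an Ab dominant seventh chord.
With the fifth (Eb) in the bass, the chord is in second inversion (figured bass 4/3).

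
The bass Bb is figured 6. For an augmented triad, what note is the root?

The figures 6 mean the third of the chord is in the bass. If Bb is the third of an augmented triad, the root is Gb (chord tones Gb–Bb–D).

Gb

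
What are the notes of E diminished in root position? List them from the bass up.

Spelling E diminished: E–G–Bb. In root position the root is bass, giving E, G, Bb from the bottom.

E, G, Bb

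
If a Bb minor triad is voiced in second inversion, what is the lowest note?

Bb minor is Bb–Db–F. Second inversion places the fifth in the bass: F.

F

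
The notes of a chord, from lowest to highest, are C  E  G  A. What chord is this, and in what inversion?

A minor seventh, first inversion

The pitch classes C, E, G, A arrange in thirds as A–C–E–G: an A minor seventh chord.
With the third (C) in the bass, the chord is in first inversion (figured bass 6/5).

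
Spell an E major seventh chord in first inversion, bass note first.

Spelling E major seventh: E–G#–B–D#. In first inversion the third is bass, giving G#, B, D#, E from the bottom.

G#, B, D#, E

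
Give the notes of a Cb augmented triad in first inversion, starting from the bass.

Eb, G, Cb

Cb augmented is Cb–Eb–G. First inversion puts the third (Eb) in the bass, with the remaining tones above: Eb, G, Cb.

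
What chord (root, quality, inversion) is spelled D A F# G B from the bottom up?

Reducing to letter names: D, A, F#, G, B. These stack in thirds as G–B–D–F#–A — a G major ninth chord.
With the fifth (D) in the bass, the chord is in second inversion.

G major ninth, second inversion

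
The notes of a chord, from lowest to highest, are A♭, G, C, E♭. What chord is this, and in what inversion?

The distinct note names are Ab, G, C, Eb. Stacked in thirds they read Ab–C–Eb–G, which is a major seventh chord on Ab.
Ab is the root of Ab major seventh; root in the bass means root position (figured bass 7).

Ab major seventh, root position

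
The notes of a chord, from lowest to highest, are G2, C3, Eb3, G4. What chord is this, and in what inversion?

Reducing to letter names: G, C, Eb. These stack in thirds as C–Eb–G — a C minor triad.
G is the fifth of C minor; fifth in the bass means second inversion (figured bass 6/4).

C minor, second inversion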